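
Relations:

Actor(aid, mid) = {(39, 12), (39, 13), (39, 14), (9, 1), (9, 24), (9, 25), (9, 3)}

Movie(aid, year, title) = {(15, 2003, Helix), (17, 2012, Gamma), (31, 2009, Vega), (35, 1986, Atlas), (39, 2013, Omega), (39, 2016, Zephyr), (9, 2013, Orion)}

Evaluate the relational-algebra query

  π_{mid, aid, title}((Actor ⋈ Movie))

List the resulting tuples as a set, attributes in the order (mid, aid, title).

Natural join on aid: {(39, 12, 2013, Omega), (39, 12, 2016, Zephyr), (39, 13, 2013, Omega), (39, 13, 2016, Zephyr), (39, 14, 2013, Omega), (39, 14, 2016, Zephyr), (9, 1, 2013, Orion), (9, 24, 2013, Orion), (9, 25, 2013, Orion), (9, 3, 2013, Orion)}
π[mid, aid, title]: project onto (mid, aid, title) → {(1, 9, Orion), (12, 39, Omega), (12, 39, Zephyr), (13, 39, Omega), (13, 39, Zephyr), (14, 39, Omega), (14, 39, Zephyr), (24, 9, Orion), (25, 9, Orion), (3, 9, Orion)}

{(1, 9, Orion), (12, 39, Omega), (12, 39, Zephyr), (13, 39, Omega), (13, 39, Zephyr), (14, 39, Omega), (14, 39, Zephyr), (24, 9, Orion), (25, 9, Orion), (3, 9, Orion)}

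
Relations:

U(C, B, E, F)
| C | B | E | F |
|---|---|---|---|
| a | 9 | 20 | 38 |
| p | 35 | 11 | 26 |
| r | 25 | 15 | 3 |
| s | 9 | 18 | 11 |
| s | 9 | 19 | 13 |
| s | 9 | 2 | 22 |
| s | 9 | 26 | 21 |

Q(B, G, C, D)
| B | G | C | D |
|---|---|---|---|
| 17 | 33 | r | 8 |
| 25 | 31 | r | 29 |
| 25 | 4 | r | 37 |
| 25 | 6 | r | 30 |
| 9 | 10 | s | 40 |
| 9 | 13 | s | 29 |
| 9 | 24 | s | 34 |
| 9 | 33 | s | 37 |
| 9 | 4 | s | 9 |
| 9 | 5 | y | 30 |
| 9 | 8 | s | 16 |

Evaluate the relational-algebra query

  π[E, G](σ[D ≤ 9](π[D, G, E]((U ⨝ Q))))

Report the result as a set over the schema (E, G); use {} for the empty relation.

Joining U and Q on C, B yields {(r, 25, 15, 3, 31, 29), (r, 25, 15, 3, 4, 37), (r, 25, 15, 3, 6, 30), (s, 9, 18, 11, 10, 40), (s, 9, 18, 11, 13, 29), (s, 9, 18, 11, 24, 34), (s, 9, 18, 11, 33, 37), (s, 9, 18, 11, 4, 9), (s, 9, 18, 11, 8, 16), (s, 9, 19, 13, 10, 40), (s, 9, 19, 13, 13, 29), (s, 9, 19, 13, 24, 34), (s, 9, 19, 13, 33, 37), (s, 9, 19, 13, 4, 9), (s, 9, 19, 13, 8, 16), (s, 9, 2, 22, 10, 40), (s, 9, 2, 22, 13, 29), (s, 9, 2, 22, 24, 34), (s, 9, 2, 22, 33, 37), (s, 9, 2, 22, 4, 9), (s, 9, 2, 22, 8, 16), (s, 9, 26, 21, 10, 40), (s, 9, 26, 21, 13, 29), (s, 9, 26, 21, 24, 34), (s, 9, 26, 21, 33, 37), (s, 9, 26, 21, 4, 9), (s, 9, 26, 21, 8, 16)}.
π_{D, G, E} gives {(16, 8, 18), (16, 8, 19), (16, 8, 2), (16, 8, 26), (29, 13, 18), (29, 13, 19), (29, 13, 2), (29, 13, 26), (29, 31, 15), (30, 6, 15), (34, 24, 18), (34, 24, 19), (34, 24, 2), (34, 24, 26), (37, 33, 18), (37, 33, 19), (37, 33, 2), (37, 33, 26), (37, 4, 15), (40, 10, 18), (40, 10, 19), (40, 10, 2), (40, 10, 26), (9, 4, 18), (9, 4, 19), (9, 4, 2), (9, 4, 26)}.
Filtering on D ≤ 9 leaves {(9, 4, 18), (9, 4, 19), (9, 4, 2), (9, 4, 26)}.
π_{E, G} gives {(18, 4), (19, 4), (2, 4), (26, 4)}.

{(18, 4), (19, 4), (2, 4), (26, 4)}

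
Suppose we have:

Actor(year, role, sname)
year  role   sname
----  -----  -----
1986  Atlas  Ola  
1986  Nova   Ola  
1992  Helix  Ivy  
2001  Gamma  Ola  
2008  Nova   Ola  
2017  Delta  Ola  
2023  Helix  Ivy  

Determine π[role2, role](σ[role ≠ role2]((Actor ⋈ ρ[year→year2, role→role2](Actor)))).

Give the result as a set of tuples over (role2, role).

ρ[year→year2, role→role2]: schema becomes (year2, role2, sname); tuples unchanged.
Natural join on sname: {(1986, Atlas, Ola, 1986, Atlas), (1986, Atlas, Ola, 1986, Nova), (1986, Atlas, Ola, 2001, Gamma), (1986, Atlas, Ola, 2008, Nova), (1986, Atlas, Ola, 2017, Delta), (1986, Nova, Ola, 1986, Atlas), (1986, Nova, Ola, 1986, Nova), (1986, Nova, Ola, 2001, Gamma), (1986, Nova, Ola, 2008, Nova), (1986, Nova, Ola, 2017, Delta), (1992, Helix, Ivy, 1992, Helix), (1992, Helix, Ivy, 2023, Helix), (2001, Gamma, Ola, 1986, Atlas), (2001, Gamma, Ola, 1986, Nova), (2001, Gamma, Ola, 2001, Gamma), (2001, Gamma, Ola, 2008, Nova), (2001, Gamma, Ola, 2017, Delta), (2008, Nova, Ola, 1986, Atlas), (2008, Nova, Ola, 1986, Nova), (2008, Nova, Ola, 2001, Gamma), (2008, Nova, Ola, 2008, Nova), (2008, Nova, Ola, 2017, Delta), (2017, Delta, Ola, 1986, Atlas), (2017, Delta, Ola, 1986, Nova), (2017, Delta, Ola, 2001, Gamma), (2017, Delta, Ola, 2008, Nova), (2017, Delta, Ola, 2017, Delta), (2023, Helix, Ivy, 1992, Helix), (2023, Helix, Ivy, 2023, Helix)}
Selection role ≠ role2: {(1986, Atlas, Ola, 1986, Nova), (1986, Atlas, Ola, 2001, Gamma), (1986, Atlas, Ola, 2008, Nova), (1986, Atlas, Ola, 2017, Delta), (1986, Nova, Ola, 1986, Atlas), (1986, Nova, Ola, 2001, Gamma), (1986, Nova, Ola, 2017, Delta), (2001, Gamma, Ola, 1986, Atlas), (2001, Gamma, Ola, 1986, Nova), (2001, Gamma, Ola, 2008, Nova), (2001, Gamma, Ola, 2017, Delta), (2008, Nova, Ola, 1986, Atlas), (2008, Nova, Ola, 2001, Gamma), (2008, Nova, Ola, 2017, Delta), (2017, Delta, Ola, 1986, Atlas), (2017, Delta, Ola, 1986, Nova), (2017, Delta, Ola, 2001, Gamma), (2017, Delta, Ola, 2008, Nova)}
Projecting to role2, role (6 duplicate(s) eliminated): {(Atlas, Delta), (Atlas, Gamma), (Atlas, Nova), (Delta, Atlas), (Delta, Gamma), (Delta, Nova), (Gamma, Atlas), (Gamma, Delta), (Gamma, Nova), (Nova, Atlas), (Nova, Delta), (Nova, Gamma)}

{(Atlas, Delta), (Atlas, Gamma), (Atlas, Nova), (Delta, Atlas), (Delta, Gamma), (Delta, Nova), (Gamma, Atlas), (Gamma, Delta), (Gamma, Nova), (Nova, Atlas), (Nova, Delta), (Nova, Gamma)}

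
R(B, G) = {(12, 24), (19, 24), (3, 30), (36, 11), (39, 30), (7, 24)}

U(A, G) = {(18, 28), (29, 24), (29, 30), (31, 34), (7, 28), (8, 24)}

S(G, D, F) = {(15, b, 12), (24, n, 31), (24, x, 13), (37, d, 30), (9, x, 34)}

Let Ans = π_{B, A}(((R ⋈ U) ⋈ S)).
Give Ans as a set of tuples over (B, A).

{(12, 29), (12, 8), (19, 29), (19, 8), (7, 29), (7, 8)}

Joining R and U on G yields {(12, 24, 29), (12, 24, 8), (19, 24, 29), (19, 24, 8), (3, 30, 29), (39, 30, 29), (7, 24, 29), (7, 24, 8)}.
Joining (R ⋈ U) and S on G yields {(12, 24, 29, n, 31), (12, 24, 29, x, 13), (12, 24, 8, n, 31), (12, 24, 8, x, 13), (19, 24, 29, n, 31), (19, 24, 29, x, 13), (19, 24, 8, n, 31), (19, 24, 8, x, 13), (7, 24, 29, n, 31), (7, 24, 29, x, 13), (7, 24, 8, n, 31), (7, 24, 8, x, 13)}.
π[B, A]: project onto (B, A) (6 duplicate(s) eliminated) → {(12, 29), (12, 8), (19, 29), (19, 8), (7, 29), (7, 8)}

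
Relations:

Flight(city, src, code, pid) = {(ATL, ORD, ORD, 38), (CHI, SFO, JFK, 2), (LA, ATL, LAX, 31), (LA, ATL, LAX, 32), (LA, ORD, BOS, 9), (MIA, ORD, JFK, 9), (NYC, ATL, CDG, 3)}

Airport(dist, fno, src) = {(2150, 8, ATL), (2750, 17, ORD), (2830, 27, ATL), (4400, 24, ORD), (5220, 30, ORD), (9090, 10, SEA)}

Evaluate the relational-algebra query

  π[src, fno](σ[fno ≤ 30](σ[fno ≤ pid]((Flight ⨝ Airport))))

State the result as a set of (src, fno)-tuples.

Joining Flight and Airport on src yields {(ATL, ORD, ORD, 38, 2750, 17), (ATL, ORD, ORD, 38, 4400, 24), (ATL, ORD, ORD, 38, 5220, 30), (LA, ATL, LAX, 31, 2150, 8), (LA, ATL, LAX, 31, 2830, 27), (LA, ATL, LAX, 32, 2150, 8), (LA, ATL, LAX, 32, 2830, 27), (LA, ORD, BOS, 9, 2750, 17), (LA, ORD, BOS, 9, 4400, 24), (LA, ORD, BOS, 9, 5220, 30), (MIA, ORD, JFK, 9, 2750, 17), (MIA, ORD, JFK, 9, 4400, 24), (MIA, ORD, JFK, 9, 5220, 30), (NYC, ATL, CDG, 3, 2150, 8), (NYC, ATL, CDG, 3, 2830, 27)}.
Selection fno ≤ pid: {(ATL, ORD, ORD, 38, 2750, 17), (ATL, ORD, ORD, 38, 4400, 24), (ATL, ORD, ORD, 38, 5220, 30), (LA, ATL, LAX, 31, 2150, 8), (LA, ATL, LAX, 31, 2830, 27), (LA, ATL, LAX, 32, 2150, 8), (LA, ATL, LAX, 32, 2830, 27)}
Selection fno ≤ 30: {(ATL, ORD, ORD, 38, 2750, 17), (ATL, ORD, ORD, 38, 4400, 24), (ATL, ORD, ORD, 38, 5220, 30), (LA, ATL, LAX, 31, 2150, 8), (LA, ATL, LAX, 31, 2830, 27), (LA, ATL, LAX, 32, 2150, 8), (LA, ATL, LAX, 32, 2830, 27)}
Keep only column(s) src, fno (2 duplicate(s) eliminated): {(ATL, 27), (ATL, 8), (ORD, 17), (ORD, 24), (ORD, 30)}

{(ATL, 27), (ATL, 8), (ORD, 17), (ORD, 24), (ORD, 30)}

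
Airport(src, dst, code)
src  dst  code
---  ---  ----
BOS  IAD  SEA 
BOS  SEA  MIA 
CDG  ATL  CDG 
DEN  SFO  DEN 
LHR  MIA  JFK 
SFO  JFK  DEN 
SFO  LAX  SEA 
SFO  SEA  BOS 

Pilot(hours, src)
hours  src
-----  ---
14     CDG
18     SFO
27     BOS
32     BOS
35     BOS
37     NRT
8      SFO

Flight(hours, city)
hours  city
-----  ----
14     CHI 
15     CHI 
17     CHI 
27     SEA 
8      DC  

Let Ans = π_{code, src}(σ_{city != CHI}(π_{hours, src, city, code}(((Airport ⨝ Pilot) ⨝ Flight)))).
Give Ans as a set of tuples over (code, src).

{(BOS, SFO), (DEN, SFO), (MIA, BOS), (SEA, BOS), (SEA, SFO)}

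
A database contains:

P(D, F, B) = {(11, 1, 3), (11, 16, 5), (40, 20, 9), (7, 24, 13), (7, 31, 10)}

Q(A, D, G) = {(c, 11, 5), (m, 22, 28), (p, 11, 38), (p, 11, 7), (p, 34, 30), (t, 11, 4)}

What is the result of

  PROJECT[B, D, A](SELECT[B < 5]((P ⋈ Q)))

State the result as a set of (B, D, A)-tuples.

{(3, 11, c), (3, 11, p), (3, 11, t)}

P ⋈ Q (natural join on D): {(11, 1, 3, c, 5), (11, 1, 3, p, 38), (11, 1, 3, p, 7), (11, 1, 3, t, 4), (11, 16, 5, c, 5), (11, 16, 5, p, 38), (11, 16, 5, p, 7), (11, 16, 5, t, 4)}
Selection B < 5: {(11, 1, 3, c, 5), (11, 1, 3, p, 38), (11, 1, 3, p, 7), (11, 1, 3, t, 4)}
Keep only column(s) B, D, A (1 duplicate(s) eliminated): {(3, 11, c), (3, 11, p), (3, 11, t)}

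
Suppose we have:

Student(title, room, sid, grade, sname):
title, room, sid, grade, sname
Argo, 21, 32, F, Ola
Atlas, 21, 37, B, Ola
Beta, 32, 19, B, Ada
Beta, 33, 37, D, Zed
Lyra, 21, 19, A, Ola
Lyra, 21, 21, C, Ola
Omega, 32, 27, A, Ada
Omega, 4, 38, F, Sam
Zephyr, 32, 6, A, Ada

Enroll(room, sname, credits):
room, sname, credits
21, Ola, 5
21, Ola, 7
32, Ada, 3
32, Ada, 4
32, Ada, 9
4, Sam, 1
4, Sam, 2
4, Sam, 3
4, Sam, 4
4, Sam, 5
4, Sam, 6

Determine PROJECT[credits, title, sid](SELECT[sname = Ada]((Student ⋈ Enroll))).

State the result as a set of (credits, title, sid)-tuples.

Joining Student and Enroll on room, sname yields {(Argo, 21, 32, F, Ola, 5), (Argo, 21, 32, F, Ola, 7), (Atlas, 21, 37, B, Ola, 5), (Atlas, 21, 37, B, Ola, 7), (Beta, 32, 19, B, Ada, 3), (Beta, 32, 19, B, Ada, 4), (Beta, 32, 19, B, Ada, 9), (Lyra, 21, 19, A, Ola, 5), (Lyra, 21, 19, A, Ola, 7), (Lyra, 21, 21, C, Ola, 5), (Lyra, 21, 21, C, Ola, 7), (Omega, 32, 27, A, Ada, 3), (Omega, 32, 27, A, Ada, 4), (Omega, 32, 27, A, Ada, 9), (Omega, 4, 38, F, Sam, 1), (Omega, 4, 38, F, Sam, 2), (Omega, 4, 38, F, Sam, 3), (Omega, 4, 38, F, Sam, 4), (Omega, 4, 38, F, Sam, 5), (Omega, 4, 38, F, Sam, 6), (Zephyr, 32, 6, A, Ada, 3), (Zephyr, 32, 6, A, Ada, 4), (Zephyr, 32, 6, A, Ada, 9)}.
Apply σ_{sname = Ada}; surviving tuples: {(Beta, 32, 19, B, Ada, 3), (Beta, 32, 19, B, Ada, 4), (Beta, 32, 19, B, Ada, 9), (Omega, 32, 27, A, Ada, 3), (Omega, 32, 27, A, Ada, 4), (Omega, 32, 27, A, Ada, 9), (Zephyr, 32, 6, A, Ada, 3), (Zephyr, 32, 6, A, Ada, 4), (Zephyr, 32, 6, A, Ada, 9)}
π_{credits, title, sid} gives {(3, Beta, 19), (3, Omega, 27), (3, Zephyr, 6), (4, Beta, 19), (4, Omega, 27), (4, Zephyr, 6), (9, Beta, 19), (9, Omega, 27), (9, Zephyr, 6)}.

{(3, Beta, 19), (3, Omega, 27), (3, Zephyr, 6), (4, Beta, 19), (4, Omega, 27), (4, Zephyr, 6), (9, Beta, 19), (9, Omega, 27), (9, Zephyr, 6)}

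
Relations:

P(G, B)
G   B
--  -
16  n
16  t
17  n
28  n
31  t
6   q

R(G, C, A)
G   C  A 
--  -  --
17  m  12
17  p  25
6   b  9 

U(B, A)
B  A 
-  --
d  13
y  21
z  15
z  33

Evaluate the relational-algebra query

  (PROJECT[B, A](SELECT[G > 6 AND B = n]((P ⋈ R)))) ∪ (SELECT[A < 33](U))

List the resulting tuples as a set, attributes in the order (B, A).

{(d, 13), (n, 12), (n, 25), (y, 21), (z, 15)}

Joining P and R on G yields {(17, n, m, 12), (17, n, p, 25), (6, q, b, 9)}.
Apply σ_{G > 6 AND B = n}; surviving tuples: {(17, n, m, 12), (17, n, p, 25)}
π_{B, A} gives {(n, 12), (n, 25)}.
Apply σ_{A < 33}; surviving tuples: {(d, 13), (y, 21), (z, 15)}
Union: {(n, 12), (n, 25)} with {(d, 13), (y, 21), (z, 15)} → {(d, 13), (n, 12), (n, 25), (y, 21), (z, 15)}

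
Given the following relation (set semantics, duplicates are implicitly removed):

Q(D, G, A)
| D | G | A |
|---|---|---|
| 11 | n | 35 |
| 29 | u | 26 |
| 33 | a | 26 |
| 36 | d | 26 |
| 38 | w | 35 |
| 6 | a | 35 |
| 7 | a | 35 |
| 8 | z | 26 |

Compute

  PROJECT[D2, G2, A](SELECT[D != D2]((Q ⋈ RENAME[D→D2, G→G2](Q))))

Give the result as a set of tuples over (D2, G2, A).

{(11, n, 35), (29, u, 26), (33, a, 26), (36, d, 26), (38, w, 35), (6, a, 35), (7, a, 35), (8, z, 26)}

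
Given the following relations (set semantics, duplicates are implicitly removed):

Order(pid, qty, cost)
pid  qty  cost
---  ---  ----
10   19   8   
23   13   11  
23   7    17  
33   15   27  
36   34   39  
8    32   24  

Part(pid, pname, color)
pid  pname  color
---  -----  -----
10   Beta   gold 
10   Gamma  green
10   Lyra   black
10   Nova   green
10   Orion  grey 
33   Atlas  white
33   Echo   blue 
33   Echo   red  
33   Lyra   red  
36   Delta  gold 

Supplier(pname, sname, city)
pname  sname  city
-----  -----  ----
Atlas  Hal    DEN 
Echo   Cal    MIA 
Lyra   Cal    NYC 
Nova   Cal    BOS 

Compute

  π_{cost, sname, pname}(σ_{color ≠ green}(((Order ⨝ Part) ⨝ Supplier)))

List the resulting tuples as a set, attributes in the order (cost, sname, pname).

{(27, Cal, Echo), (27, Cal, Lyra), (27, Hal, Atlas), (8, Cal, Lyra)}

Joining Order and Part on pid yields {(10, 19, 8, Beta, gold), (10, 19, 8, Gamma, green), (10, 19, 8, Lyra, black), (10, 19, 8, Nova, green), (10, 19, 8, Orion, grey), (33, 15, 27, Atlas, white), (33, 15, 27, Echo, blue), (33, 15, 27, Echo, red), (33, 15, 27, Lyra, red), (36, 34, 39, Delta, gold)}.
Joining (Order ⨝ Part) and Supplier on pname yields {(10, 19, 8, Lyra, black, Cal, NYC), (10, 19, 8, Nova, green, Cal, BOS), (33, 15, 27, Atlas, white, Hal, DEN), (33, 15, 27, Echo, blue, Cal, MIA), (33, 15, 27, Echo, red, Cal, MIA), (33, 15, 27, Lyra, red, Cal, NYC)}.
Selection color ≠ green: {(10, 19, 8, Lyra, black, Cal, NYC), (33, 15, 27, Atlas, white, Hal, DEN), (33, 15, 27, Echo, blue, Cal, MIA), (33, 15, 27, Echo, red, Cal, MIA), (33, 15, 27, Lyra, red, Cal, NYC)}
π_{cost, sname, pname} gives {(27, Cal, Echo), (27, Cal, Lyra), (27, Hal, Atlas), (8, Cal, Lyra)} (1 duplicate(s) eliminated).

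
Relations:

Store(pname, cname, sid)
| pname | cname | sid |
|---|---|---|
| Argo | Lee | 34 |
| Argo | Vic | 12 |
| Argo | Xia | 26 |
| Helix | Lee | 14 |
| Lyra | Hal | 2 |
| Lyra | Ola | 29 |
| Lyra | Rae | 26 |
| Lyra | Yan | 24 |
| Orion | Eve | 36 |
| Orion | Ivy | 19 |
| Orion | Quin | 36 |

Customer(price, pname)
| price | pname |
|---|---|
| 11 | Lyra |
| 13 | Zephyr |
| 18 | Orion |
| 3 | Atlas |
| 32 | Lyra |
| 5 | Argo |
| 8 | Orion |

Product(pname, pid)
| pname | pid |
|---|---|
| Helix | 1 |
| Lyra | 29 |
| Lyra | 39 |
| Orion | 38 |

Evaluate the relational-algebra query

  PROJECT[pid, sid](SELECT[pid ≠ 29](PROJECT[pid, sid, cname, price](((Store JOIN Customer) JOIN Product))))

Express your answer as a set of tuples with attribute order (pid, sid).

{(38, 19), (38, 36), (39, 2), (39, 24), (39, 26), (39, 29)}

Store ⋈ Customer (natural join on pname): {(Argo, Lee, 34, 5), (Argo, Vic, 12, 5), (Argo, Xia, 26, 5), (Lyra, Hal, 2, 11), (Lyra, Hal, 2, 32), (Lyra, Ola, 29, 11), (Lyra, Ola, 29, 32), (Lyra, Rae, 26, 11), (Lyra, Rae, 26, 32), (Lyra, Yan, 24, 11), (Lyra, Yan, 24, 32), (Orion, Eve, 36, 18), (Orion, Eve, 36, 8), (Orion, Ivy, 19, 18), (Orion, Ivy, 19, 8), (Orion, Quin, 36, 18), (Orion, Quin, 36, 8)}
(Store JOIN Customer) ⋈ Product (natural join on pname): {(Lyra, Hal, 2, 11, 29), (Lyra, Hal, 2, 11, 39), (Lyra, Hal, 2, 32, 29), (Lyra, Hal, 2, 32, 39), (Lyra, Ola, 29, 11, 29), (Lyra, Ola, 29, 11, 39), (Lyra, Ola, 29, 32, 29), (Lyra, Ola, 29, 32, 39), (Lyra, Rae, 26, 11, 29), (Lyra, Rae, 26, 11, 39), (Lyra, Rae, 26, 32, 29), (Lyra, Rae, 26, 32, 39), (Lyra, Yan, 24, 11, 29), (Lyra, Yan, 24, 11, 39), (Lyra, Yan, 24, 32, 29), (Lyra, Yan, 24, 32, 39), (Orion, Eve, 36, 18, 38), (Orion, Eve, 36, 8, 38), (Orion, Ivy, 19, 18, 38), (Orion, Ivy, 19, 8, 38), (Orion, Quin, 36, 18, 38), (Orion, Quin, 36, 8, 38)}
Projecting to pid, sid, cname, price: {(29, 2, Hal, 11), (29, 2, Hal, 32), (29, 24, Yan, 11), (29, 24, Yan, 32), (29, 26, Rae, 11), (29, 26, Rae, 32), (29, 29, Ola, 11), (29, 29, Ola, 32), (38, 19, Ivy, 18), (38, 19, Ivy, 8), (38, 36, Eve, 18), (38, 36, Eve, 8), (38, 36, Quin, 18), (38, 36, Quin, 8), (39, 2, Hal, 11), (39, 2, Hal, 32), (39, 24, Yan, 11), (39, 24, Yan, 32), (39, 26, Rae, 11), (39, 26, Rae, 32), (39, 29, Ola, 11), (39, 29, Ola, 32)}
Apply σ_{pid ≠ 29}; surviving tuples: {(38, 19, Ivy, 18), (38, 19, Ivy, 8), (38, 36, Eve, 18), (38, 36, Eve, 8), (38, 36, Quin, 18), (38, 36, Quin, 8), (39, 2, Hal, 11), (39, 2, Hal, 32), (39, 24, Yan, 11), (39, 24, Yan, 32), (39, 26, Rae, 11), (39, 26, Rae, 32), (39, 29, Ola, 11), (39, 29, Ola, 32)}
Projecting to pid, sid (8 duplicate(s) eliminated): {(38, 19), (38, 36), (39, 2), (39, 24), (39, 26), (39, 29)}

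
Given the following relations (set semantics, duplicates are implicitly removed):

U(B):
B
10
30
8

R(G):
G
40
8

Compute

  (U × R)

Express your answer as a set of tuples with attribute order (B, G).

{(10, 40), (10, 8), (30, 40), (30, 8), (8, 40), (8, 8)}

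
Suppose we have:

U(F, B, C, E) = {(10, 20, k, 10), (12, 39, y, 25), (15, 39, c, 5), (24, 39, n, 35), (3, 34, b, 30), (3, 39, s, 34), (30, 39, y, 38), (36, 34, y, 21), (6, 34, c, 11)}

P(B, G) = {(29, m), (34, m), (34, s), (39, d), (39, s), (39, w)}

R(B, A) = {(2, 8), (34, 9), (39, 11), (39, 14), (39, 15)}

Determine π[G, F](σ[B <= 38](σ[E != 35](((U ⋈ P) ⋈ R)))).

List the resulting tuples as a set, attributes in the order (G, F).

Natural join on B: {(12, 39, y, 25, d), (12, 39, y, 25, s), (12, 39, y, 25, w), (15, 39, c, 5, d), (15, 39, c, 5, s), (15, 39, c, 5, w), (24, 39, n, 35, d), (24, 39, n, 35, s), (24, 39, n, 35, w), (3, 34, b, 30, m), (3, 34, b, 30, s), (3, 39, s, 34, d), (3, 39, s, 34, s), (3, 39, s, 34, w), (30, 39, y, 38, d), (30, 39, y, 38, s), (30, 39, y, 38, w), (36, 34, y, 21, m), (36, 34, y, 21, s), (6, 34, c, 11, m), (6, 34, c, 11, s)}
Natural join on B: {(12, 39, y, 25, d, 11), (12, 39, y, 25, d, 14), (12, 39, y, 25, d, 15), (12, 39, y, 25, s, 11), (12, 39, y, 25, s, 14), (12, 39, y, 25, s, 15), (12, 39, y, 25, w, 11), (12, 39, y, 25, w, 14), (12, 39, y, 25, w, 15), (15, 39, c, 5, d, 11), (15, 39, c, 5, d, 14), (15, 39, c, 5, d, 15), (15, 39, c, 5, s, 11), (15, 39, c, 5, s, 14), (15, 39, c, 5, s, 15), (15, 39, c, 5, w, 11), (15, 39, c, 5, w, 14), (15, 39, c, 5, w, 15), (24, 39, n, 35, d, 11), (24, 39, n, 35, d, 14), (24, 39, n, 35, d, 15), (24, 39, n, 35, s, 11), (24, 39, n, 35, s, 14), (24, 39, n, 35, s, 15), (24, 39, n, 35, w, 11), (24, 39, n, 35, w, 14), (24, 39, n, 35, w, 15), (3, 34, b, 30, m, 9), (3, 34, b, 30, s, 9), (3, 39, s, 34, d, 11), (3, 39, s, 34, d, 14), (3, 39, s, 34, d, 15), (3, 39, s, 34, s, 11), (3, 39, s, 34, s, 14), (3, 39, s, 34, s, 15), (3, 39, s, 34, w, 11), (3, 39, s, 34, w, 14), (3, 39, s, 34, w, 15), (30, 39, y, 38, d, 11), (30, 39, y, 38, d, 14), (30, 39, y, 38, d, 15), (30, 39, y, 38, s, 11), (30, 39, y, 38, s, 14), (30, 39, y, 38, s, 15), (30, 39, y, 38, w, 11), (30, 39, y, 38, w, 14), (30, 39, y, 38, w, 15), (36, 34, y, 21, m, 9), (36, 34, y, 21, s, 9), (6, 34, c, 11, m, 9), (6, 34, c, 11, s, 9)}
Apply σ_{E != 35}; surviving tuples: {(12, 39, y, 25, d, 11), (12, 39, y, 25, d, 14), (12, 39, y, 25, d, 15), (12, 39, y, 25, s, 11), (12, 39, y, 25, s, 14), (12, 39, y, 25, s, 15), (12, 39, y, 25, w, 11), (12, 39, y, 25, w, 14), (12, 39, y, 25, w, 15), (15, 39, c, 5, d, 11), (15, 39, c, 5, d, 14), (15, 39, c, 5, d, 15), (15, 39, c, 5, s, 11), (15, 39, c, 5, s, 14), (15, 39, c, 5, s, 15), (15, 39, c, 5, w, 11), (15, 39, c, 5, w, 14), (15, 39, c, 5, w, 15), (3, 34, b, 30, m, 9), (3, 34, b, 30, s, 9), (3, 39, s, 34, d, 11), (3, 39, s, 34, d, 14), (3, 39, s, 34, d, 15), (3, 39, s, 34, s, 11), (3, 39, s, 34, s, 14), (3, 39, s, 34, s, 15), (3, 39, s, 34, w, 11), (3, 39, s, 34, w, 14), (3, 39, s, 34, w, 15), (30, 39, y, 38, d, 11), (30, 39, y, 38, d, 14), (30, 39, y, 38, d, 15), (30, 39, y, 38, s, 11), (30, 39, y, 38, s, 14), (30, 39, y, 38, s, 15), (30, 39, y, 38, w, 11), (30, 39, y, 38, w, 14), (30, 39, y, 38, w, 15), (36, 34, y, 21, m, 9), (36, 34, y, 21, s, 9), (6, 34, c, 11, m, 9), (6, 34, c, 11, s, 9)}
Apply σ_{B <= 38}; surviving tuples: {(3, 34, b, 30, m, 9), (3, 34, b, 30, s, 9), (36, 34, y, 21, m, 9), (36, 34, y, 21, s, 9), (6, 34, c, 11, m, 9), (6, 34, c, 11, s, 9)}
Keep only column(s) G, F: {(m, 3), (m, 36), (m, 6), (s, 3), (s, 36), (s, 6)}

{(m, 3), (m, 36), (m, 6), (s, 3), (s, 36), (s, 6)}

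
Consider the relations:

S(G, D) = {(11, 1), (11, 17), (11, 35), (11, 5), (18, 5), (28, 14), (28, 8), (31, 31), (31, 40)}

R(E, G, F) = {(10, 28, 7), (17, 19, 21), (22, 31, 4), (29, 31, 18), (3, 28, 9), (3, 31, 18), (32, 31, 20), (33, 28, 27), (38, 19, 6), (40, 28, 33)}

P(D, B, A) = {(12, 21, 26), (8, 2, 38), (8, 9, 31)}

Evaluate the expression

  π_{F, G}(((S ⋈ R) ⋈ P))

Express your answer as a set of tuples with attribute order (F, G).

S ⋈ R (natural join on G): {(28, 14, 10, 7), (28, 14, 3, 9), (28, 14, 33, 27), (28, 14, 40, 33), (28, 8, 10, 7), (28, 8, 3, 9), (28, 8, 33, 27), (28, 8, 40, 33), (31, 31, 22, 4), (31, 31, 29, 18), (31, 31, 3, 18), (31, 31, 32, 20), (31, 40, 22, 4), (31, 40, 29, 18), (31, 40, 3, 18), (31, 40, 32, 20)}
(S ⋈ R) ⋈ P (natural join on D): {(28, 8, 10, 7, 2, 38), (28, 8, 10, 7, 9, 31), (28, 8, 3, 9, 2, 38), (28, 8, 3, 9, 9, 31), (28, 8, 33, 27, 2, 38), (28, 8, 33, 27, 9, 31), (28, 8, 40, 33, 2, 38), (28, 8, 40, 33, 9, 31)}
Keep only column(s) F, G (4 duplicate(s) eliminated): {(27, 28), (33, 28), (7, 28), (9, 28)}

{(27, 28), (33, 28), (7, 28), (9, 28)}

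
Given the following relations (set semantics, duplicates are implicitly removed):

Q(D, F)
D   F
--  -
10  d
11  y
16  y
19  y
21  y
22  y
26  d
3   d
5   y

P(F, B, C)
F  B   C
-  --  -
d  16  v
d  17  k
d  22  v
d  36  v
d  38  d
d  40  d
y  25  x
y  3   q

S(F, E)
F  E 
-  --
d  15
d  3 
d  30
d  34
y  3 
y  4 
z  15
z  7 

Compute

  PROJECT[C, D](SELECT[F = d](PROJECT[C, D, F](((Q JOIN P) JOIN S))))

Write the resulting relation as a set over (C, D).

{(d, 10), (d, 26), (d, 3), (k, 10), (k, 26), (k, 3), (v, 10), (v, 26), (v, 3)}

Joining Q and P on F yields {(10, d, 16, v), (10, d, 17, k), (10, d, 22, v), (10, d, 36, v), (10, d, 38, d), (10, d, 40, d), (11, y, 25, x), (11, y, 3, q), (16, y, 25, x), (16, y, 3, q), (19, y, 25, x), (19, y, 3, q), (21, y, 25, x), (21, y, 3, q), (22, y, 25, x), (22, y, 3, q), (26, d, 16, v), (26, d, 17, k), (26, d, 22, v), (26, d, 36, v), (26, d, 38, d), (26, d, 40, d), (3, d, 16, v), (3, d, 17, k), (3, d, 22, v), (3, d, 36, v), (3, d, 38, d), (3, d, 40, d), (5, y, 25, x), (5, y, 3, q)}.
Joining (Q JOIN P) and S on F yields {(10, d, 16, v, 15), (10, d, 16, v, 3), (10, d, 16, v, 30), (10, d, 16, v, 34), (10, d, 17, k, 15), (10, d, 17, k, 3), (10, d, 17, k, 30), (10, d, 17, k, 34), (10, d, 22, v, 15), (10, d, 22, v, 3), (10, d, 22, v, 30), (10, d, 22, v, 34), (10, d, 36, v, 15), (10, d, 36, v, 3), (10, d, 36, v, 30), (10, d, 36, v, 34), (10, d, 38, d, 15), (10, d, 38, d, 3), (10, d, 38, d, 30), (10, d, 38, d, 34), (10, d, 40, d, 15), (10, d, 40, d, 3), (10, d, 40, d, 30), (10, d, 40, d, 34), (11, y, 25, x, 3), (11, y, 25, x, 4), (11, y, 3, q, 3), (11, y, 3, q, 4), (16, y, 25, x, 3), (16, y, 25, x, 4), (16, y, 3, q, 3), (16, y, 3, q, 4), (19, y, 25, x, 3), (19, y, 25, x, 4), (19, y, 3, q, 3), (19, y, 3, q, 4), (21, y, 25, x, 3), (21, y, 25, x, 4), (21, y, 3, q, 3), (21, y, 3, q, 4), (22, y, 25, x, 3), (22, y, 25, x, 4), (22, y, 3, q, 3), (22, y, 3, q, 4), (26, d, 16, v, 15), (26, d, 16, v, 3), (26, d, 16, v, 30), (26, d, 16, v, 34), (26, d, 17, k, 15), (26, d, 17, k, 3), (26, d, 17, k, 30), (26, d, 17, k, 34), (26, d, 22, v, 15), (26, d, 22, v, 3), (26, d, 22, v, 30), (26, d, 22, v, 34), (26, d, 36, v, 15), (26, d, 36, v, 3), (26, d, 36, v, 30), (26, d, 36, v, 34), (26, d, 38, d, 15), (26, d, 38, d, 3), (26, d, 38, d, 30), (26, d, 38, d, 34), (26, d, 40, d, 15), (26, d, 40, d, 3), (26, d, 40, d, 30), (26, d, 40, d, 34), (3, d, 16, v, 15), (3, d, 16, v, 3), (3, d, 16, v, 30), (3, d, 16, v, 34), (3, d, 17, k, 15), (3, d, 17, k, 3), (3, d, 17, k, 30), (3, d, 17, k, 34), (3, d, 22, v, 15), (3, d, 22, v, 3), (3, d, 22, v, 30), (3, d, 22, v, 34), (3, d, 36, v, 15), (3, d, 36, v, 3), (3, d, 36, v, 30), (3, d, 36, v, 34), (3, d, 38, d, 15), (3, d, 38, d, 3), (3, d, 38, d, 30), (3, d, 38, d, 34), (3, d, 40, d, 15), (3, d, 40, d, 3), (3, d, 40, d, 30), (3, d, 40, d, 34), (5, y, 25, x, 3), (5, y, 25, x, 4), (5, y, 3, q, 3), (5, y, 3, q, 4)}.
Projecting to C, D, F (75 duplicate(s) eliminated): {(d, 10, d), (d, 26, d), (d, 3, d), (k, 10, d), (k, 26, d), (k, 3, d), (q, 11, y), (q, 16, y), (q, 19, y), (q, 21, y), (q, 22, y), (q, 5, y), (v, 10, d), (v, 26, d), (v, 3, d), (x, 11, y), (x, 16, y), (x, 19, y), (x, 21, y), (x, 22, y), (x, 5, y)}
Apply σ_{F = d}; surviving tuples: {(d, 10, d), (d, 26, d), (d, 3, d), (k, 10, d), (k, 26, d), (k, 3, d), (v, 10, d), (v, 26, d), (v, 3, d)}
Projecting to C, D: {(d, 10), (d, 26), (d, 3), (k, 10), (k, 26), (k, 3), (v, 10), (v, 26), (v, 3)}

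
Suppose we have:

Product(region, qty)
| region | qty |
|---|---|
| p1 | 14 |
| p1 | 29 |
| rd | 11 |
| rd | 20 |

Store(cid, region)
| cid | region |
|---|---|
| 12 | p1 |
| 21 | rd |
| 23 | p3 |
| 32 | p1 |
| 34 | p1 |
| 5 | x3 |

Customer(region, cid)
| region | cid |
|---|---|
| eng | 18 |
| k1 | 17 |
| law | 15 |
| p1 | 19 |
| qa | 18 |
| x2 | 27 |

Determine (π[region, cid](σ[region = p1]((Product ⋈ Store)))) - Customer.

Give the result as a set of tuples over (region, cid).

{(p1, 12), (p1, 32), (p1, 34)}

Joining Product and Store on region yields {(p1, 14, 12), (p1, 14, 32), (p1, 14, 34), (p1, 29, 12), (p1, 29, 32), (p1, 29, 34), (rd, 11, 21), (rd, 20, 21)}.
Apply σ_{region = p1}; surviving tuples: {(p1, 14, 12), (p1, 14, 32), (p1, 14, 34), (p1, 29, 12), (p1, 29, 32), (p1, 29, 34)}
π_{region, cid} gives {(p1, 12), (p1, 32), (p1, 34)} (3 duplicate(s) eliminated).
Taking the difference: {(p1, 12), (p1, 32), (p1, 34)}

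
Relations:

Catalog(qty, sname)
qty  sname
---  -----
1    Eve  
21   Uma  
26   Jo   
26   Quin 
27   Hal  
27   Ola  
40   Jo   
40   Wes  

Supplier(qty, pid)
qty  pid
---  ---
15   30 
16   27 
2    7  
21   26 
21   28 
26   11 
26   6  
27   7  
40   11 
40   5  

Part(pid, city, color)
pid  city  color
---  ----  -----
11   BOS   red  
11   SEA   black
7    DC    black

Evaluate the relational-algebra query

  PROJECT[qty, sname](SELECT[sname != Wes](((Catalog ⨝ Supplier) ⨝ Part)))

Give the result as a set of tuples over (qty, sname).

Joining Catalog and Supplier on qty yields {(21, Uma, 26), (21, Uma, 28), (26, Jo, 11), (26, Jo, 6), (26, Quin, 11), (26, Quin, 6), (27, Hal, 7), (27, Ola, 7), (40, Jo, 11), (40, Jo, 5), (40, Wes, 11), (40, Wes, 5)}.
Joining (Catalog ⨝ Supplier) and Part on pid yields {(26, Jo, 11, BOS, red), (26, Jo, 11, SEA, black), (26, Quin, 11, BOS, red), (26, Quin, 11, SEA, black), (27, Hal, 7, DC, black), (27, Ola, 7, DC, black), (40, Jo, 11, BOS, red), (40, Jo, 11, SEA, black), (40, Wes, 11, BOS, red), (40, Wes, 11, SEA, black)}.
Filtering on sname != Wes leaves {(26, Jo, 11, BOS, red), (26, Jo, 11, SEA, black), (26, Quin, 11, BOS, red), (26, Quin, 11, SEA, black), (27, Hal, 7, DC, black), (27, Ola, 7, DC, black), (40, Jo, 11, BOS, red), (40, Jo, 11, SEA, black)}.
Keep only column(s) qty, sname (3 duplicate(s) eliminated): {(26, Jo), (26, Quin), (27, Hal), (27, Ola), (40, Jo)}

{(26, Jo), (26, Quin), (27, Hal), (27, Ola), (40, Jo)}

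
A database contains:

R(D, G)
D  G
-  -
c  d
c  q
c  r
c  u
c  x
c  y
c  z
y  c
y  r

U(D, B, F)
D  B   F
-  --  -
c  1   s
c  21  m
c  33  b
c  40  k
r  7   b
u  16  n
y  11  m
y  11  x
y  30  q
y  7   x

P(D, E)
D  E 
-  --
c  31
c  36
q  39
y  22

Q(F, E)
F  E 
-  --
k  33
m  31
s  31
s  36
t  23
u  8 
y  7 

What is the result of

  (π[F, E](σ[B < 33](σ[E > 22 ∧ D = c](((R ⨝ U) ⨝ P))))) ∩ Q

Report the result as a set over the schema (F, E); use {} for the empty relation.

{(m, 31), (s, 31), (s, 36)}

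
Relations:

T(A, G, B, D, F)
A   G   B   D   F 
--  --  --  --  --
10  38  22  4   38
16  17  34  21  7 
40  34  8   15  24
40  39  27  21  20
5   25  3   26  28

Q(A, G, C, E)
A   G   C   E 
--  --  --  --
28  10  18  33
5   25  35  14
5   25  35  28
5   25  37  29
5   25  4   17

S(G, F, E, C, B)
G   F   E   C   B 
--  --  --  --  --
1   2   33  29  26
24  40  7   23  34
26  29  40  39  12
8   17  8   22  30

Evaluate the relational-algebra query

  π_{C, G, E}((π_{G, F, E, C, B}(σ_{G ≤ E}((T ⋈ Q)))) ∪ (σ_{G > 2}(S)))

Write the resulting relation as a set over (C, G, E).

Joining T and Q on A, G yields {(5, 25, 3, 26, 28, 35, 14), (5, 25, 3, 26, 28, 35, 28), (5, 25, 3, 26, 28, 37, 29), (5, 25, 3, 26, 28, 4, 17)}.
Filtering on G ≤ E leaves {(5, 25, 3, 26, 28, 35, 28), (5, 25, 3, 26, 28, 37, 29)}.
Projecting to G, F, E, C, B: {(25, 28, 28, 35, 3), (25, 28, 29, 37, 3)}
Filtering on G > 2 leaves {(24, 40, 7, 23, 34), (26, 29, 40, 39, 12), (8, 17, 8, 22, 30)}.
Taking the union: {(24, 40, 7, 23, 34), (25, 28, 28, 35, 3), (25, 28, 29, 37, 3), (26, 29, 40, 39, 12), (8, 17, 8, 22, 30)}
Projecting to C, G, E: {(22, 8, 8), (23, 24, 7), (35, 25, 28), (37, 25, 29), (39, 26, 40)}

{(22, 8, 8), (23, 24, 7), (35, 25, 28), (37, 25, 29), (39, 26, 40)}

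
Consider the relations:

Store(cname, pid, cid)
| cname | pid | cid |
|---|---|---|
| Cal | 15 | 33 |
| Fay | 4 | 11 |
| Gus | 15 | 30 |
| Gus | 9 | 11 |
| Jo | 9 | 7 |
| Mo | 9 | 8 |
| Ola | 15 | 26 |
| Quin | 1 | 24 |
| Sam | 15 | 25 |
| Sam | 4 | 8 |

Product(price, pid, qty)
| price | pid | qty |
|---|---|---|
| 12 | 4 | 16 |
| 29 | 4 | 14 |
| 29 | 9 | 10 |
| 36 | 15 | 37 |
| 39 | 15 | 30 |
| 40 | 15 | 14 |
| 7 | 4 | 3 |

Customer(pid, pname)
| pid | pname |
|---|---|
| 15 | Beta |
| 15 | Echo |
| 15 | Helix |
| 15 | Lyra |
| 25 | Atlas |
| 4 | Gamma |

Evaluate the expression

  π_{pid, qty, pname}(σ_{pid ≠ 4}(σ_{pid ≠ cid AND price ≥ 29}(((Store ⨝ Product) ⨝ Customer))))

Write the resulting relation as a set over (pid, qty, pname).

{(15, 14, Beta), (15, 14, Echo), (15, 14, Helix), (15, 14, Lyra), (15, 30, Beta), (15, 30, Echo), (15, 30, Helix), (15, 30, Lyra), (15, 37, Beta), (15, 37, Echo), (15, 37, Helix), (15, 37, Lyra)}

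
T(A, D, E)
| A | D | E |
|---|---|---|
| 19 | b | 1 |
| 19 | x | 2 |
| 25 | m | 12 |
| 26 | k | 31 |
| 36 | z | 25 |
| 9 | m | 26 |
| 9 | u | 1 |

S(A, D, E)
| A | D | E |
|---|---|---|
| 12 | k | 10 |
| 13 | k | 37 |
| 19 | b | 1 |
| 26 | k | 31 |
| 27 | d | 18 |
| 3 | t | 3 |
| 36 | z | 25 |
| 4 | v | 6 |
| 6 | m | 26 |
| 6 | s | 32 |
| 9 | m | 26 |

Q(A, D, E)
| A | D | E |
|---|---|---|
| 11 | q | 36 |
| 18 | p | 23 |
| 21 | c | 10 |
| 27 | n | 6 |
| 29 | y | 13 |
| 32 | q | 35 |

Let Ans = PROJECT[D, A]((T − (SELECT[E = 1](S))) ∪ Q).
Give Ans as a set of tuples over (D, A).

σ[E = 1]: keep tuples satisfying E = 1 → {(19, b, 1)}
Set difference of the two operands is {(19, x, 2), (25, m, 12), (26, k, 31), (36, z, 25), (9, m, 26), (9, u, 1)}.
Set union of the two operands is {(11, q, 36), (18, p, 23), (19, x, 2), (21, c, 10), (25, m, 12), (26, k, 31), (27, n, 6), (29, y, 13), (32, q, 35), (36, z, 25), (9, m, 26), (9, u, 1)}.
π[D, A]: project onto (D, A) → {(c, 21), (k, 26), (m, 25), (m, 9), (n, 27), (p, 18), (q, 11), (q, 32), (u, 9), (x, 19), (y, 29), (z, 36)}

{(c, 21), (k, 26), (m, 25), (m, 9), (n, 27), (p, 18), (q, 11), (q, 32), (u, 9), (x, 19), (y, 29), (z, 36)}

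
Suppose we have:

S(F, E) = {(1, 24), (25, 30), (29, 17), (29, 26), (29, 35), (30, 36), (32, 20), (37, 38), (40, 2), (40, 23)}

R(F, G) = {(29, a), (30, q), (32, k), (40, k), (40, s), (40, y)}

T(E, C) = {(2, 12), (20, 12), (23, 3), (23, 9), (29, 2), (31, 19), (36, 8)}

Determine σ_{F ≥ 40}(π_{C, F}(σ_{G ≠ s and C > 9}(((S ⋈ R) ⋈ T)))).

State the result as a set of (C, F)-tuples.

{(12, 40)}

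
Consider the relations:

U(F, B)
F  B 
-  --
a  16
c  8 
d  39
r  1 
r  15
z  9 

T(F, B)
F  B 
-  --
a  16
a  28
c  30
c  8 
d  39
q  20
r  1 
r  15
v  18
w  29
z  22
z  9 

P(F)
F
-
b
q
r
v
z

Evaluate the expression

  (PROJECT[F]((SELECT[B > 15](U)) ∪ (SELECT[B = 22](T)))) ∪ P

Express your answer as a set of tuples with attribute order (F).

Selection B > 15: {(a, 16), (d, 39)}
Selection B = 22: {(z, 22)}
Taking the union: {(a, 16), (d, 39), (z, 22)}
Projecting to F: {a, d, z}
Taking the union: {a, b, d, q, r, v, z}

{a, b, d, q, r, v, z}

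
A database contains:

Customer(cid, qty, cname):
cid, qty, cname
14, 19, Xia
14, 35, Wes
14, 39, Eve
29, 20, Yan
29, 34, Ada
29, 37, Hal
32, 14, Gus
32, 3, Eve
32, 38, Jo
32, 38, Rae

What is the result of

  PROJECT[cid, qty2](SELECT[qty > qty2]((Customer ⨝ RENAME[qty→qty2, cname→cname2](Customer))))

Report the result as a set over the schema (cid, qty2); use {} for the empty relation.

ρ[qty→qty2, cname→cname2]: schema becomes (cid, qty2, cname2); tuples unchanged.
Customer ⋈ RENAME[qty→qty2, cname→cname2](Customer) (natural join on cid): {(14, 19, Xia, 19, Xia), (14, 19, Xia, 35, Wes), (14, 19, Xia, 39, Eve), (14, 35, Wes, 19, Xia), (14, 35, Wes, 35, Wes), (14, 35, Wes, 39, Eve), (14, 39, Eve, 19, Xia), (14, 39, Eve, 35, Wes), (14, 39, Eve, 39, Eve), (29, 20, Yan, 20, Yan), (29, 20, Yan, 34, Ada), (29, 20, Yan, 37, Hal), (29, 34, Ada, 20, Yan), (29, 34, Ada, 34, Ada), (29, 34, Ada, 37, Hal), (29, 37, Hal, 20, Yan), (29, 37, Hal, 34, Ada), (29, 37, Hal, 37, Hal), (32, 14, Gus, 14, Gus), (32, 14, Gus, 3, Eve), (32, 14, Gus, 38, Jo), (32, 14, Gus, 38, Rae), (32, 3, Eve, 14, Gus), (32, 3, Eve, 3, Eve), (32, 3, Eve, 38, Jo), (32, 3, Eve, 38, Rae), (32, 38, Jo, 14, Gus), (32, 38, Jo, 3, Eve), (32, 38, Jo, 38, Jo), (32, 38, Jo, 38, Rae), (32, 38, Rae, 14, Gus), (32, 38, Rae, 3, Eve), (32, 38, Rae, 38, Jo), (32, 38, Rae, 38, Rae)}
Apply σ_{qty > qty2}; surviving tuples: {(14, 35, Wes, 19, Xia), (14, 39, Eve, 19, Xia), (14, 39, Eve, 35, Wes), (29, 34, Ada, 20, Yan), (29, 37, Hal, 20, Yan), (29, 37, Hal, 34, Ada), (32, 14, Gus, 3, Eve), (32, 38, Jo, 14, Gus), (32, 38, Jo, 3, Eve), (32, 38, Rae, 14, Gus), (32, 38, Rae, 3, Eve)}
π_{cid, qty2} gives {(14, 19), (14, 35), (29, 20), (29, 34), (32, 14), (32, 3)} (5 duplicate(s) eliminated).

{(14, 19), (14, 35), (29, 20), (29, 34), (32, 14), (32, 3)}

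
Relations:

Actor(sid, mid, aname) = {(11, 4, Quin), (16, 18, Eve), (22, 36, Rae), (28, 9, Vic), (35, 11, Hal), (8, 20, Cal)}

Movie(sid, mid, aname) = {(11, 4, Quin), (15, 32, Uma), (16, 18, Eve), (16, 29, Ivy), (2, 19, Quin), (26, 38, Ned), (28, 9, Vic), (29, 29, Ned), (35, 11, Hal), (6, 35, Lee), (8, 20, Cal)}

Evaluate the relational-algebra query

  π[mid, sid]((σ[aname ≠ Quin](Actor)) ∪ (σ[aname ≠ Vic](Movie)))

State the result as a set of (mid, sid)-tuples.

{(11, 35), (18, 16), (19, 2), (20, 8), (29, 16), (29, 29), (32, 15), (35, 6), (36, 22), (38, 26), (4, 11), (9, 28)}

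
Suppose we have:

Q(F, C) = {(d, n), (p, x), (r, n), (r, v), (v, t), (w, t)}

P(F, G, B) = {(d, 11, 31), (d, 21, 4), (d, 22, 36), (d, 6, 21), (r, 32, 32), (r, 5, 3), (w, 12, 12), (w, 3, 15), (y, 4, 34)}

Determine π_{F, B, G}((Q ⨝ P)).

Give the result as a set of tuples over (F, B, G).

{(d, 21, 6), (d, 31, 11), (d, 36, 22), (d, 4, 21), (r, 3, 5), (r, 32, 32), (w, 12, 12), (w, 15, 3)}

Q ⋈ P (natural join on F): {(d, n, 11, 31), (d, n, 21, 4), (d, n, 22, 36), (d, n, 6, 21), (r, n, 32, 32), (r, n, 5, 3), (r, v, 32, 32), (r, v, 5, 3), (w, t, 12, 12), (w, t, 3, 15)}
π[F, B, G]: project onto (F, B, G) (2 duplicate(s) eliminated) → {(d, 21, 6), (d, 31, 11), (d, 36, 22), (d, 4, 21), (r, 3, 5), (r, 32, 32), (w, 12, 12), (w, 15, 3)}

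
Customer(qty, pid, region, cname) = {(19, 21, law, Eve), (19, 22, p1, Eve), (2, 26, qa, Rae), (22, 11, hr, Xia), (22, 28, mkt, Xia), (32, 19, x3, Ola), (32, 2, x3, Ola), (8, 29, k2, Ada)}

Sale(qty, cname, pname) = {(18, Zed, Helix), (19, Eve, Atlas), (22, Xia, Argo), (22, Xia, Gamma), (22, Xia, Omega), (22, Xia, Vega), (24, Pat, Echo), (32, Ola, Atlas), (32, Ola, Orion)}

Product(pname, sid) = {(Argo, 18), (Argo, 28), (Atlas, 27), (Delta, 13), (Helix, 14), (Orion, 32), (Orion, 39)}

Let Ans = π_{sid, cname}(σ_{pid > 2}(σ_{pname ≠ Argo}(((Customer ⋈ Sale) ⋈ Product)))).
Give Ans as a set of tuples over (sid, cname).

{(27, Eve), (27, Ola), (32, Ola), (39, Ola)}

Joining Customer and Sale on qty, cname yields {(19, 21, law, Eve, Atlas), (19, 22, p1, Eve, Atlas), (22, 11, hr, Xia, Argo), (22, 11, hr, Xia, Gamma), (22, 11, hr, Xia, Omega), (22, 11, hr, Xia, Vega), (22, 28, mkt, Xia, Argo), (22, 28, mkt, Xia, Gamma), (22, 28, mkt, Xia, Omega), (22, 28, mkt, Xia, Vega), (32, 19, x3, Ola, Atlas), (32, 19, x3, Ola, Orion), (32, 2, x3, Ola, Atlas), (32, 2, x3, Ola, Orion)}.
Joining (Customer ⋈ Sale) and Product on pname yields {(19, 21, law, Eve, Atlas, 27), (19, 22, p1, Eve, Atlas, 27), (22, 11, hr, Xia, Argo, 18), (22, 11, hr, Xia, Argo, 28), (22, 28, mkt, Xia, Argo, 18), (22, 28, mkt, Xia, Argo, 28), (32, 19, x3, Ola, Atlas, 27), (32, 19, x3, Ola, Orion, 32), (32, 19, x3, Ola, Orion, 39), (32, 2, x3, Ola, Atlas, 27), (32, 2, x3, Ola, Orion, 32), (32, 2, x3, Ola, Orion, 39)}.
σ[pname ≠ Argo]: keep tuples satisfying pname ≠ Argo → {(19, 21, law, Eve, Atlas, 27), (19, 22, p1, Eve, Atlas, 27), (32, 19, x3, Ola, Atlas, 27), (32, 19, x3, Ola, Orion, 32), (32, 19, x3, Ola, Orion, 39), (32, 2, x3, Ola, Atlas, 27), (32, 2, x3, Ola, Orion, 32), (32, 2, x3, Ola, Orion, 39)}
σ[pid > 2]: keep tuples satisfying pid > 2 → {(19, 21, law, Eve, Atlas, 27), (19, 22, p1, Eve, Atlas, 27), (32, 19, x3, Ola, Atlas, 27), (32, 19, x3, Ola, Orion, 32), (32, 19, x3, Ola, Orion, 39)}
π_{sid, cname} gives {(27, Eve), (27, Ola), (32, Ola), (39, Ola)} (1 duplicate(s) eliminated).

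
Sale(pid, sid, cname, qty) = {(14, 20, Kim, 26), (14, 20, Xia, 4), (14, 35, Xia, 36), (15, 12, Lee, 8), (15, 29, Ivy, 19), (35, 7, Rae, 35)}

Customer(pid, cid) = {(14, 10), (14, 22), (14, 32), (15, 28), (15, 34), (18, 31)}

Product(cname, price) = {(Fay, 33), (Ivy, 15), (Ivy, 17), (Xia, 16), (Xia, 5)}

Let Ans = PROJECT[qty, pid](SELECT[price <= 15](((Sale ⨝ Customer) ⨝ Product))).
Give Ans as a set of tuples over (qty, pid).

Natural join on pid: {(14, 20, Kim, 26, 10), (14, 20, Kim, 26, 22), (14, 20, Kim, 26, 32), (14, 20, Xia, 4, 10), (14, 20, Xia, 4, 22), (14, 20, Xia, 4, 32), (14, 35, Xia, 36, 10), (14, 35, Xia, 36, 22), (14, 35, Xia, 36, 32), (15, 12, Lee, 8, 28), (15, 12, Lee, 8, 34), (15, 29, Ivy, 19, 28), (15, 29, Ivy, 19, 34)}
Natural join on cname: {(14, 20, Xia, 4, 10, 16), (14, 20, Xia, 4, 10, 5), (14, 20, Xia, 4, 22, 16), (14, 20, Xia, 4, 22, 5), (14, 20, Xia, 4, 32, 16), (14, 20, Xia, 4, 32, 5), (14, 35, Xia, 36, 10, 16), (14, 35, Xia, 36, 10, 5), (14, 35, Xia, 36, 22, 16), (14, 35, Xia, 36, 22, 5), (14, 35, Xia, 36, 32, 16), (14, 35, Xia, 36, 32, 5), (15, 29, Ivy, 19, 28, 15), (15, 29, Ivy, 19, 28, 17), (15, 29, Ivy, 19, 34, 15), (15, 29, Ivy, 19, 34, 17)}
σ[price <= 15]: keep tuples satisfying price <= 15 → {(14, 20, Xia, 4, 10, 5), (14, 20, Xia, 4, 22, 5), (14, 20, Xia, 4, 32, 5), (14, 35, Xia, 36, 10, 5), (14, 35, Xia, 36, 22, 5), (14, 35, Xia, 36, 32, 5), (15, 29, Ivy, 19, 28, 15), (15, 29, Ivy, 19, 34, 15)}
π[qty, pid]: project onto (qty, pid) (5 duplicate(s) eliminated) → {(19, 15), (36, 14), (4, 14)}

{(19, 15), (36, 14), (4, 14)}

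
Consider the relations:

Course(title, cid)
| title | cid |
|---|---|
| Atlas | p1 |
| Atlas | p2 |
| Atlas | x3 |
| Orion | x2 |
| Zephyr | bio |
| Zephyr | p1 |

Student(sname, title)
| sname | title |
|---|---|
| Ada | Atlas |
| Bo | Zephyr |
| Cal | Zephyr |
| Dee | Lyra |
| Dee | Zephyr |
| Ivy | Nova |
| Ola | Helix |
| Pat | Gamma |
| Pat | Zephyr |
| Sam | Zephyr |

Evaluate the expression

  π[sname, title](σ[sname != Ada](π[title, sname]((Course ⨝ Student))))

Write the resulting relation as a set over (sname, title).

{(Bo, Zephyr), (Cal, Zephyr), (Dee, Zephyr), (Pat, Zephyr), (Sam, Zephyr)}

Course ⋈ Student (natural join on title): {(Atlas, p1, Ada), (Atlas, p2, Ada), (Atlas, x3, Ada), (Zephyr, bio, Bo), (Zephyr, bio, Cal), (Zephyr, bio, Dee), (Zephyr, bio, Pat), (Zephyr, bio, Sam), (Zephyr, p1, Bo), (Zephyr, p1, Cal), (Zephyr, p1, Dee), (Zephyr, p1, Pat), (Zephyr, p1, Sam)}
Projecting to title, sname (7 duplicate(s) eliminated): {(Atlas, Ada), (Zephyr, Bo), (Zephyr, Cal), (Zephyr, Dee), (Zephyr, Pat), (Zephyr, Sam)}
Apply σ_{sname != Ada}; surviving tuples: {(Zephyr, Bo), (Zephyr, Cal), (Zephyr, Dee), (Zephyr, Pat), (Zephyr, Sam)}
Projecting to sname, title: {(Bo, Zephyr), (Cal, Zephyr), (Dee, Zephyr), (Pat, Zephyr), (Sam, Zephyr)}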